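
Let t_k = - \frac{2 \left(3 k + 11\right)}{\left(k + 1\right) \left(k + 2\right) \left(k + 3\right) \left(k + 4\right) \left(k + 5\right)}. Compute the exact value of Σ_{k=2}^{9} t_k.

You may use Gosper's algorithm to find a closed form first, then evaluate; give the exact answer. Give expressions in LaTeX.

Σ = -37/1386

t_(k+1)/t_k = (k + 1)*(3*k + 14)/((k + 6)*(3*k + 11)).
A = k + 1, B = k + 6, C = k + 11/3.
Set up (k + 1)·f(k+1) − (k + 5)·f(k) − (k + 11/3) = 0.
From deg A=1, deg B=1, deg C=1: d=4.
Match coefficients ⇒ f(k) = k*(k + 3)*(k**2 + 7*k + 14)/24.
Get s_k = R·t_k = k*(-k**2 - 7*k - 14)/(4*(k**3 + 7*k**2 + 14*k + 8)) with R(k) = B(k−1)f(k)/C(k) = k*(k + 3)*(k + 5)*(k**2 + 7*k + 14)/(8*(3*k + 11)).
Verify: 2*(-3*k - 11)/(k**5 + 15*k**4 + 85*k**3 + 225*k**2 + 274*k + 120) matches t_k.
Sum = s_(10) − s_(2); s_(10) = -115/462, s_(2) = -2/9 ⇒ -37/1386.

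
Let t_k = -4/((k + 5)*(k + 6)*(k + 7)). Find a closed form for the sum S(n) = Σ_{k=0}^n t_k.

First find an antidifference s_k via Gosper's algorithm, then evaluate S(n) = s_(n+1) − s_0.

S(n) = (-n**2 - 13*n - 12)/(15*(n**2 + 13*n + 42))

Ratio r(k) = (k + 5)/(k + 8).
So A=k + 5 and B=k + 8, with C=1.
Need (k + 5)·f(k+1) − (k + 7)·f(k) = 1.
Bound: deg f ≤ 2.
Solving with deg f ≤ 2: f(k) = k*(k + 11)/60.
R(k) = B(k−1)·f(k)/C(k) = k*(k + 7)*(k + 11)/60; s_k = R·t_k = k*(-k - 11)/(15*(k + 5)*(k + 6)).
Verify: -4/(k**3 + 18*k**2 + 107*k + 210) matches t_k.
Evaluate: s_(n+1) = (-n**2 - 13*n - 12)/(15*(n**2 + 13*n + 42)); subtract s_(0) = 0 ⇒ S(n) = (-n**2 - 13*n - 12)/(15*(n**2 + 13*n + 42)).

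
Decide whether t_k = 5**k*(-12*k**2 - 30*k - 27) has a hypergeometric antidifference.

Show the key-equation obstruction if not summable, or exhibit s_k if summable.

Step 1: r(k) = 5*(4*k**2 + 18*k + 23)/(4*k**2 + 10*k + 9).
Gosper form: A/B · C(k+1)/C(k) with A=5, B=1, C=k**2 + 5*k/2 + 9/4.
Need (5)·f(k+1) − (1)·f(k) = k**2 + 5*k/2 + 9/4.
deg f ≤ 2 (via 0,0,2).
Coefficient equations give f(k) = (k**2 + 1)/4.
Certificate R = B(k−1)f/C = (k**2 + 1)/(4*k**2 + 10*k + 9) gives s_k = -3*5**k*(k**2 + 1).
Check: Δs_k = 3*5**k*(k**2 - 5*(k + 1)**2 - 4). ✓

Yes. s_k = -3*5**k*(k**2 + 1).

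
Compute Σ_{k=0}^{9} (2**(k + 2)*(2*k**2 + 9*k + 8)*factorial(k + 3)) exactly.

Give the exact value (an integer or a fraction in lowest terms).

r(k) = 2*(2*k**3 + 21*k**2 + 71*k + 76)/(2*k**2 + 9*k + 8) after simplifying.
So A=2*k + 8 and B=1, with C=k**2 + 9*k/2 + 4.
f must satisfy (2*k + 8)·f(k+1) − (1)·f(k) = k**2 + 9*k/2 + 4.
deg f ≤ 1 (via 1,0,2).
Coefficient equations give f(k) = k/2.
Then R = B(k−1)f/C = k/(2*k**2 + 9*k + 8), so s_k = R(k)·t_k = 2**(k + 2)*k*factorial(k + 3).
s_(k+1) − s_k = 2**(k + 2)*(2*k**2 + 9*k + 8)*factorial(k + 3) = t_k.
Sum = s_(10) − s_(0); s_(10) = 255058771968000, s_(0) = 0 ⇒ 255058771968000.

Σ = 255058771968000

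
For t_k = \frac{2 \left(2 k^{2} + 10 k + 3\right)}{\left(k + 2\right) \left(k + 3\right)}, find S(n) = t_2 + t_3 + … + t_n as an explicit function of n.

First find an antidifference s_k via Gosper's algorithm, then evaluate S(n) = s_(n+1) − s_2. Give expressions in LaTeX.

S(n) = \frac{8 n^{2} + 7 n - 15}{2 \left(n + 3\right)}

t_(k+1)/t_k = (k + 2)*(10*k + 2*(k + 1)**2 + 13)/((k + 4)*(2*k**2 + 10*k + 3)).
Factor: A=k + 2; B=k + 4; C=k**2 + 5*k + 3/2.
Key eq: (k + 2)·f(k+1) = (k + 3)·f(k) + (k**2 + 5*k + 3/2).
Degrees (1,1,2) ⇒ d ≤ 2.
Solving with deg f ≤ 2: f(k) = k*(4*k - 1)/4.
Get s_k = R·t_k = k*(4*k - 1)/(k + 2) with R(k) = B(k−1)f(k)/C(k) = k*(k + 3)*(4*k - 1)/(2*(2*k**2 + 10*k + 3)).
Verify: 2*(2*k**2 + 10*k + 3)/(k**2 + 5*k + 6) matches t_k.
Σ_(k=2)^n t_k = s_(n+1) − s_(2) = ((4*n**2 + 7*n + 3)/(n + 3)) − (7/2), i.e. (8*n**2 + 7*n - 15)/(2*(n + 3)).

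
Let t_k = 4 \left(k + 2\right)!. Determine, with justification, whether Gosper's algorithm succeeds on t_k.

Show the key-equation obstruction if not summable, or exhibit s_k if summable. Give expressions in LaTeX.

Compute t_(k+1)/t_k: get k + 3.
So A=k + 3 and B=1, with C=1.
Need (k + 3)·f(k+1) − (1)·f(k) = 1.
Bound: deg f ≤ -1.
d = -1 < 0 ⇒ no nonzero polynomial f; not summable.

No — t_k has no hypergeometric antidifference.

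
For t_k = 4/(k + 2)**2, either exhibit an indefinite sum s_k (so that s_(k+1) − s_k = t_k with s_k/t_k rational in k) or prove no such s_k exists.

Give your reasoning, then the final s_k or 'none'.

none (Gosper's algorithm certifies no s_k)

r(k) = (k + 2)**2/(k + 3)**2 after simplifying.
Normal form (A,B,C) = (k**2 + 4*k + 4, k**2 + 6*k + 9, 1).
Set up (k**2 + 4*k + 4)·f(k+1) − (k**2 + 4*k + 4)·f(k) − (1) = 0.
From deg A=2, deg B=2, deg C=0: d=0.
f = c0 ⇒ A·f(k+1) − B(k−1)·f(k) − C = -1. The system {-1 = 0} is inconsistent; no antidifference.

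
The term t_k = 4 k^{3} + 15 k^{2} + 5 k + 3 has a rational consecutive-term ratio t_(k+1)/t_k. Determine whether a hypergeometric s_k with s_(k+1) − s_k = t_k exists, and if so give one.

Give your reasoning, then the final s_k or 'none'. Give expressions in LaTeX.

s_k = k \left(k^{3} + 3 k^{2} - 4 k + 3\right)

r(k) = (4*k**3 + 27*k**2 + 47*k + 27)/(4*k**3 + 15*k**2 + 5*k + 3) after simplifying.
So A=1 and B=1, with C=k**3 + 15*k**2/4 + 5*k/4 + 3/4.
Set up (1)·f(k+1) − (1)·f(k) − (k**3 + 15*k**2/4 + 5*k/4 + 3/4) = 0.
Bound: deg f ≤ 4.
Solve for f: f(k) = k*(k**3 + 3*k**2 - 4*k + 3)/4 (degree 4 ≤ 4).
Certificate R = B(k−1)f/C = k*(k**3 + 3*k**2 - 4*k + 3)/(4*k**3 + 15*k**2 + 5*k + 3) gives s_k = k*(k**3 + 3*k**2 - 4*k + 3).
s_(k+1) − s_k = 4*k**3 + 15*k**2 + 5*k + 3 = t_k.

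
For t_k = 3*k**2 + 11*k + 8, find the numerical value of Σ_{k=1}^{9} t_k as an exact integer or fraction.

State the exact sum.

Step 1: r(k) = (3*k**2 + 17*k + 22)/(3*k**2 + 11*k + 8).
Factor: A=1; B=1; C=k**2 + 11*k/3 + 8/3.
f must satisfy (1)·f(k+1) − (1)·f(k) = k**2 + 11*k/3 + 8/3.
From deg A=0, deg B=0, deg C=2: d=3.
Match coefficients ⇒ f(k) = k*(k + 1)*(k + 3)/3.
Certificate R = B(k−1)f/C = k*(k + 3)/(3*k + 8) gives s_k = k*(k**2 + 4*k + 3).
Check: Δs_k = 3*k**2 + 11*k + 8. ✓
Evaluate s at k=10 and k=1: 1430 and 8; difference 1422.

Σ = 1422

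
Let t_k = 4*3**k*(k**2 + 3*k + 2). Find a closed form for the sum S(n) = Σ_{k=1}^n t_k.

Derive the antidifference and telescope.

r(k) = 3*(k + 3)/(k + 1) after simplifying.
Take A(k)=3, B(k)=1, C(k)=k**2 + 3*k + 2.
Key eq: (3)·f(k+1) = (1)·f(k) + (k**2 + 3*k + 2).
d = 2 from the (0,0,2) case.
Solve for f: f(k) = (2*k**2 + 1)/4 (degree 2 ≤ 2).
Get s_k = R·t_k = 3**k*(2*k**2 + 1) with R(k) = B(k−1)f(k)/C(k) = (2*k**2 + 1)/(4*(k + 1)*(k + 2)).
Verify: 4*3**k*(k**2 + 3*k + 2) matches t_k.
Telescope: S(n) = s_(n+1) − s_(1) = 3**(n + 1)*(2*n**2 + 4*n + 3) − (9) = 6*3**n*n**2 + 12*3**n*n + 9*3**n - 9.

S(n) = 6*3**n*n**2 + 12*3**n*n + 9*3**n - 9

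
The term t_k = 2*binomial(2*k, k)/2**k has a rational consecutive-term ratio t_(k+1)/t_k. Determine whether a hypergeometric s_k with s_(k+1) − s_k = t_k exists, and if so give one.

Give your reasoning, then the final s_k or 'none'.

none — t_k is not Gosper-summable

The ratio is (2*k + 1)/(k + 1).
Factor: A=2*k + 1; B=k + 1; C=1.
Solve (2*k + 1)·f(k+1) − (k)·f(k) = 1.
Degrees (1,1,0) ⇒ d ≤ -1.
d = -1 < 0 ⇒ no nonzero polynomial f; not summable.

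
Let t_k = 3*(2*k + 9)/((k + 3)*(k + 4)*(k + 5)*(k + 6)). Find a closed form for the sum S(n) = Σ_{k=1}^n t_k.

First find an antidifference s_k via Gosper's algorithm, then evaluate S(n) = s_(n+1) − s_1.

Compute t_(k+1)/t_k: get (k + 3)*(2*k + 11)/((k + 7)*(2*k + 9)).
Factor: A=k + 3; B=k + 7; C=k + 9/2.
Solve (k + 3)·f(k+1) − (k + 6)·f(k) = k + 9/2.
Degrees (1,1,1) ⇒ d ≤ 3.
Solving with deg f ≤ 3: f(k) = k*(k + 4)*(k + 8)/30.
Certificate R = B(k−1)f/C = k*(k + 4)*(k + 6)*(k + 8)/(15*(2*k + 9)) gives s_k = k*(k + 8)/(5*(k**2 + 8*k + 15)).
Δs = 3*(2*k + 9)/(k**4 + 18*k**3 + 119*k**2 + 342*k + 360), as required.
Telescope: S(n) = s_(n+1) − s_(1) = (n**2 + 10*n + 9)/(5*(n**2 + 10*n + 24)) − (3/40) = n*(n + 10)/(8*(n**2 + 10*n + 24)).

S(n) = n*(n + 10)/(8*(n**2 + 10*n + 24))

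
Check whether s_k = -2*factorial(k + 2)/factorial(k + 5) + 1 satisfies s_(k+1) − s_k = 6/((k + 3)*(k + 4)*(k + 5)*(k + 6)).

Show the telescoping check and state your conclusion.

Valid: the claim telescopes to t_k.

s_(k+1) = -2*factorial(k + 3)/factorial(k + 6) + 1
s_(k+1) − s_k = 6/((k + 3)*(k + 4)*(k + 5)*(k + 6))
(s_(k+1) − s_k) − t_k = 0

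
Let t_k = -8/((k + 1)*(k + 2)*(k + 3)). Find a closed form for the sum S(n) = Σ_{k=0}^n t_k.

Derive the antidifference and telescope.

S(n) = 2*(-n**2 - 5*n - 4)/(n**2 + 5*n + 6)

Compute t_(k+1)/t_k: get (k + 1)/(k + 4).
Gosper form: A/B · C(k+1)/C(k) with A=k + 1, B=k + 4, C=1.
Need (k + 1)·f(k+1) − (k + 3)·f(k) = 1.
Bound: deg f ≤ 2.
A polynomial solution: f(k) = k*(k + 3)/4.
Then R = B(k−1)f/C = k*(k + 3)**2/4, so s_k = R(k)·t_k = 2*k*(-k - 3)/((k + 1)*(k + 2)).
Check: Δs_k = -8/(k**3 + 6*k**2 + 11*k + 6). ✓
Σ_(k=0)^n t_k = s_(n+1) − s_(0) = (2*(-n**2 - 5*n - 4)/(n**2 + 5*n + 6)) − (0), i.e. 2*(-n**2 - 5*n - 4)/(n**2 + 5*n + 6).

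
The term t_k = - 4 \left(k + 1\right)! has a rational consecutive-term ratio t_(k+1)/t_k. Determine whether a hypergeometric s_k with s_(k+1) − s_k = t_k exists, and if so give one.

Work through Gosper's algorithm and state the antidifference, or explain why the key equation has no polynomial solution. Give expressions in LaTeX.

no hypergeometric antidifference exists

Step 1: r(k) = k + 2.
Factor: A=k + 2; B=1; C=1.
Set up (k + 2)·f(k+1) − (1)·f(k) − (1) = 0.
Degrees (1,0,0) ⇒ d ≤ -1.
Negative degree bound (-1): no f exists, t_k not Gosper-summable.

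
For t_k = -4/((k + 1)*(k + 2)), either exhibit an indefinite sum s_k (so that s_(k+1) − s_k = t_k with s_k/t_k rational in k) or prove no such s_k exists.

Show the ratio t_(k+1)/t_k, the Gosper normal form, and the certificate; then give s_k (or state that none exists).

t_(k+1)/t_k = (k + 1)/(k + 3).
Normal form (A,B,C) = (k + 1, k + 3, 1).
f must satisfy (k + 1)·f(k+1) − (k + 2)·f(k) = 1.
deg f ≤ 1 (via 1,1,0).
Solve for f: f(k) = k (degree 1 ≤ 1).
Get s_k = R·t_k = -4*k/(k + 1) with R(k) = B(k−1)f(k)/C(k) = k*(k + 2).
Verify: -4/(k**2 + 3*k + 2) matches t_k.

s_k = -4*k/(k + 1)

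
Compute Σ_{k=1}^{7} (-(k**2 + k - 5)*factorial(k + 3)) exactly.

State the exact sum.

The ratio is (k + 4)*(k + (k + 1)**2 - 4)/(k**2 + k - 5).
Gosper form: A/B · C(k+1)/C(k) with A=k + 4, B=1, C=k**2 + k - 5.
f must satisfy (k + 4)·f(k+1) − (1)·f(k) = k**2 + k - 5.
Degrees (1,0,2) ⇒ d ≤ 1.
Coefficient equations give f(k) = k - 3.
So s_k = (B(k−1)f/C)·t_k = ((k - 3)/(k**2 + k - 5))·t_k = -(k - 3)*factorial(k + 3).
Check: Δs_k = -(k**2 + k - 5)*factorial(k + 3). ✓
Telescoping: Σ = s_(8) − s_(1) = -199584000 − (48) = -199584048.

Σ = -199584048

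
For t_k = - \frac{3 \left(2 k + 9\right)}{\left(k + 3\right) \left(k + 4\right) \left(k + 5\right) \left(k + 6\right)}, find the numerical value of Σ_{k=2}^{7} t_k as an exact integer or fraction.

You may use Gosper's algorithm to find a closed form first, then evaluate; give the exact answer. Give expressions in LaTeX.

Σ = -324/5005

Step 1: r(k) = (k + 3)*(2*k + 11)/((k + 7)*(2*k + 9)).
So A=k + 3 and B=k + 7, with C=k + 9/2.
Set up (k + 3)·f(k+1) − (k + 6)·f(k) − (k + 9/2) = 0.
Degrees (1,1,1) ⇒ d ≤ 3.
Match coefficients ⇒ f(k) = k*(k + 4)*(k + 8)/30.
So s_k = (B(k−1)f/C)·t_k = (k*(k + 4)*(k + 6)*(k + 8)/(15*(2*k + 9)))·t_k = k*(-k - 8)/(5*(k**2 + 8*k + 15)).
Check: Δs_k = 3*(-2*k - 9)/(k**4 + 18*k**3 + 119*k**2 + 342*k + 360). ✓
Telescoping: Σ = s_(8) − s_(2) = -128/715 − (-4/35) = -324/5005.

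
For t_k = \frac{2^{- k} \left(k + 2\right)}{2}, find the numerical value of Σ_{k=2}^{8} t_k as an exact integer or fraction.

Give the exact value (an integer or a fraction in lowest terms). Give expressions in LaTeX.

Compute t_(k+1)/t_k: get (k + 3)/(2*(k + 2)).
Take A(k)=1/2, B(k)=1, C(k)=k + 2.
f must satisfy (1/2)·f(k+1) − (1)·f(k) = k + 2.
d = 1 from the (0,0,1) case.
Match coefficients ⇒ f(k) = -2*(k + 3).
Certificate R = B(k−1)f/C = -2*(k + 3)/(k + 2) gives s_k = (-k - 3)/2**k.
Check: Δs_k = (k + 2)/(2*2**k). ✓
Sum = s_(9) − s_(2); s_(9) = -3/128, s_(2) = -5/4 ⇒ 157/128.

Σ = 157/128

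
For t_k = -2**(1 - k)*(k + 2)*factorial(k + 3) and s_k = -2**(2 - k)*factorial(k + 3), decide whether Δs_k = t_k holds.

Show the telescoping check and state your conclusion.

valid (s_(k+1) − s_k reduces to t_k)

s_(k+1) = -2**(1 - k)*factorial(k + 4)
s_(k+1) − s_k = -2**(1 - k)*(k + 2)*factorial(k + 3)
(s_(k+1) − s_k) − t_k = 0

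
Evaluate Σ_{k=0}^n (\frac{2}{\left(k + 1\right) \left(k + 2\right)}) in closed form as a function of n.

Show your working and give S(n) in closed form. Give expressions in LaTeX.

The ratio is (k + 1)/(k + 3).
So A=k + 1 and B=k + 3, with C=1.
Key eq: (k + 1)·f(k+1) = (k + 2)·f(k) + (1).
Bound: deg f ≤ 1.
Coefficient equations give f(k) = k.
So s_k = (B(k−1)f/C)·t_k = (k*(k + 2))·t_k = 2*k/(k + 1).
s_(k+1) − s_k = 2/(k**2 + 3*k + 2) = t_k.
Σ_(k=0)^n t_k = s_(n+1) − s_(0) = (2*(n + 1)/(n + 2)) − (0), i.e. 2*(n + 1)/(n + 2).

S(n) = \frac{2 \left(n + 1\right)}{n + 2}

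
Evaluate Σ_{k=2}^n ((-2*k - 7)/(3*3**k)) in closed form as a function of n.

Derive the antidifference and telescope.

S(n) = 3**(-n - 1)*(-2*3**n + n + 5)

Compute t_(k+1)/t_k: get (2*k + 9)/(3*(2*k + 7)).
Gosper form: A/B · C(k+1)/C(k) with A=1/3, B=1, C=k + 7/2.
Solve (1/3)·f(k+1) − (1)·f(k) = k + 7/2.
deg f ≤ 1 (via 0,0,1).
Solving with deg f ≤ 1: f(k) = -3*(k + 4)/2.
Get s_k = R·t_k = (k + 4)/3**k with R(k) = B(k−1)f(k)/C(k) = -3*(k + 4)/(2*k + 7).
Δs = (-2*k - 7)/(3*3**k), as required.
Telescope: S(n) = s_(n+1) − s_(2) = 3**(-n - 1)*(n + 5) − (2/3) = 3**(-n - 1)*(-2*3**n + n + 5).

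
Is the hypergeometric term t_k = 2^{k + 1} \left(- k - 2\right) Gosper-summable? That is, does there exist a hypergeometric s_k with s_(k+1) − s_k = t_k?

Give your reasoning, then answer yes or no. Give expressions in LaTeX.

Yes. s_k = - 2^{k + 1} k.

Step 1: r(k) = 2*(k + 3)/(k + 2).
Normal form (A,B,C) = (2, 1, k + 2).
f must satisfy (2)·f(k+1) − (1)·f(k) = k + 2.
Bound: deg f ≤ 1.
Match coefficients ⇒ f(k) = k.
So s_k = (B(k−1)f/C)·t_k = (k/(k + 2))·t_k = -2**(k + 1)*k.
s_(k+1) − s_k = 2**(k + 1)*(-k - 2) = t_k.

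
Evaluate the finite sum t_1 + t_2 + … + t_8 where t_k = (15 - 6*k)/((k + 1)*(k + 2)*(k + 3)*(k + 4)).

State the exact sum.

r(k) = (k + 1)*(2*k - 3)/((k + 5)*(2*k - 5)) after simplifying.
Normal form (A,B,C) = (k + 1, k + 5, k - 5/2).
Set up (k + 1)·f(k+1) − (k + 4)·f(k) − (k - 5/2) = 0.
Degrees (1,1,1) ⇒ d ≤ 3.
Coefficient equations give f(k) = -k*(2*k**2 + 12*k + 31)/18.
Then R = B(k−1)f/C = -k*(k + 4)*(2*k**2 + 12*k + 31)/(9*(2*k - 5)), so s_k = R(k)·t_k = k*(2*k**2 + 12*k + 31)/(3*(k + 1)*(k + 2)*(k + 3)).
Δs = 3*(5 - 2*k)/(k**4 + 10*k**3 + 35*k**2 + 50*k + 24), as required.
Evaluate s at k=9 and k=1: 301/440 and 5/8; difference 13/220.

Σ = 13/220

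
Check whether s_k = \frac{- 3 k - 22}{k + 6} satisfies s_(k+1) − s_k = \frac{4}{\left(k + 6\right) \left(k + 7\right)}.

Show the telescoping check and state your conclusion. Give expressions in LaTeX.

Valid — Δs_k = t_k.

s_(k+1) = (-3*k - 25)/(k + 7)
s_(k+1) − s_k = 4/(k**2 + 13*k + 42)
(s_(k+1) − s_k) − t_k = 0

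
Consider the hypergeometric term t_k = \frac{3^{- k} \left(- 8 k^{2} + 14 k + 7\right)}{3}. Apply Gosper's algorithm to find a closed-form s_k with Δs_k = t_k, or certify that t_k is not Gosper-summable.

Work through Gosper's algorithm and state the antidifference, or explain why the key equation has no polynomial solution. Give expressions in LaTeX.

s_k = 3^{- k} \left(4 k^{2} - 3 k - 3\right)

t_(k+1)/t_k = (8*k**2 + 2*k - 13)/(3*(8*k**2 - 14*k - 7)).
Gosper form: A/B · C(k+1)/C(k) with A=1/3, B=1, C=k**2 - 7*k/4 - 7/8.
f must satisfy (1/3)·f(k+1) − (1)·f(k) = k**2 - 7*k/4 - 7/8.
Bound: deg f ≤ 2.
A polynomial solution: f(k) = -3*(4*k**2 - 3*k - 3)/8.
Get s_k = R·t_k = (4*k**2 - 3*k - 3)/3**k with R(k) = B(k−1)f(k)/C(k) = -3*(4*k**2 - 3*k - 3)/(8*k**2 - 14*k - 7).
Δs = (-8*k**2 + 14*k + 7)/(3*3**k), as required.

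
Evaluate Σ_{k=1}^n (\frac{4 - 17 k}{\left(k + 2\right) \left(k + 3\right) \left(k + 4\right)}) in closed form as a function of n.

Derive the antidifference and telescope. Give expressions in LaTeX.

S(n) = \frac{n \left(- 8 n - 5\right)}{3 \left(n^{2} + 7 n + 12\right)}

Step 1: r(k) = (k + 2)*(17*k + 13)/((k + 5)*(17*k - 4)).
Factor: A=k + 2; B=k + 5; C=k - 4/17.
Solve (k + 2)·f(k+1) − (k + 4)·f(k) = k - 4/17.
deg f ≤ 2 (via 1,1,1).
A polynomial solution: f(k) = k*(5*k - 9)/34.
Then R = B(k−1)f/C = k*(k + 4)*(5*k - 9)/(2*(17*k - 4)), so s_k = R(k)·t_k = k*(9 - 5*k)/(2*(k + 2)*(k + 3)).
Check: Δs_k = (4 - 17*k)/(k**3 + 9*k**2 + 26*k + 24). ✓
Telescope: S(n) = s_(n+1) − s_(1) = (-5*n**2 - n + 4)/(2*(n**2 + 7*n + 12)) − (1/6) = n*(-8*n - 5)/(3*(n**2 + 7*n + 12)).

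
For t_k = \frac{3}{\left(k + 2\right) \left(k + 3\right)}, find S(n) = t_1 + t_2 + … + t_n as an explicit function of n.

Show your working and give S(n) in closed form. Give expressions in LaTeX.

S(n) = \frac{n}{n + 3}

r(k) = (k + 2)/(k + 4) after simplifying.
So A=k + 2 and B=k + 4, with C=1.
Key eq: (k + 2)·f(k+1) = (k + 3)·f(k) + (1).
From deg A=1, deg B=1, deg C=0: d=1.
Match coefficients ⇒ f(k) = k/2.
Get s_k = R·t_k = 3*k/(2*(k + 2)) with R(k) = B(k−1)f(k)/C(k) = k*(k + 3)/2.
s_(k+1) − s_k = 3/(k**2 + 5*k + 6) = t_k.
Σ_(k=1)^n t_k = s_(n+1) − s_(1) = (3*(n + 1)/(2*(n + 3))) − (1/2), i.e. n/(n + 3).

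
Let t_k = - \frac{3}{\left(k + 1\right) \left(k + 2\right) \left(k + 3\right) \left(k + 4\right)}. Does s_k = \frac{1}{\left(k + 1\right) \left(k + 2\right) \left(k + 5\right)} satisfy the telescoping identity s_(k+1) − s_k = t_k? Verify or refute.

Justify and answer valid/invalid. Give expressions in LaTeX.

Invalid: residual \frac{2 \left(4 k + 19\right)}{k^{6} + 21 k^{5} + 175 k^{4} + 735 k^{3} + 1624 k^{2} + 1764 k + 720} ≠ 0.

s_(k+1) = 1/((k + 2)*(k + 3)*(k + 6))
s_(k+1) − s_k = ((k + 1)*(k + 5) - (k + 3)*(k + 6))/((k + 1)*(k + 2)*(k + 3)*(k + 5)*(k + 6))
(s_(k+1) − s_k) − t_k = 2*(4*k + 19)/(k**6 + 21*k**5 + 175*k**4 + 735*k**3 + 1624*k**2 + 1764*k + 720)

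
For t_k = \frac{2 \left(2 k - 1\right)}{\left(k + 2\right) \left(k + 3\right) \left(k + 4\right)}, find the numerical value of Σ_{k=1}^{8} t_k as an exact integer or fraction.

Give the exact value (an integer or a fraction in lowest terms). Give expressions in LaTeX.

r(k) = (k + 2)*(2*k + 1)/((k + 5)*(2*k - 1)) after simplifying.
Normal form (A,B,C) = (k + 2, k + 5, k - 1/2).
f must satisfy (k + 2)·f(k+1) − (k + 4)·f(k) = k - 1/2.
d = 2 from the (1,1,1) case.
A polynomial solution: f(k) = k*(k - 3)/8.
Get s_k = R·t_k = k*(k - 3)/(2*(k + 2)*(k + 3)) with R(k) = B(k−1)f(k)/C(k) = k*(k - 3)*(k + 4)/(4*(2*k - 1)).
s_(k+1) − s_k = 2*(2*k - 1)/(k**3 + 9*k**2 + 26*k + 24) = t_k.
Telescoping: Σ = s_(9) − s_(1) = 9/44 − (-1/12) = 19/66.

Σ = 19/66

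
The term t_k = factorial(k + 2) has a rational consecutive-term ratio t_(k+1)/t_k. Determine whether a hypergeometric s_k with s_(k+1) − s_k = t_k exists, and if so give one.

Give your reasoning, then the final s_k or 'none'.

t_(k+1)/t_k = k + 3.
Factor: A=k + 3; B=1; C=1.
f must satisfy (k + 3)·f(k+1) − (1)·f(k) = 1.
deg f ≤ -1 (via 1,0,0).
d = -1 < 0 ⇒ no nonzero polynomial f; not summable.

none (Gosper's algorithm certifies no s_k)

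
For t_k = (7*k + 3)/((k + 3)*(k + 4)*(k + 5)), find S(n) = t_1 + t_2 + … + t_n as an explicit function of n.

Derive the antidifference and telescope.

S(n) = n*(19*n + 31)/(20*(n**2 + 9*n + 20))

The ratio is (k + 3)*(7*k + 10)/((k + 6)*(7*k + 3)).
Take A(k)=k + 3, B(k)=k + 6, C(k)=k + 3/7.
Need (k + 3)·f(k+1) − (k + 5)·f(k) = k + 3/7.
Degrees (1,1,1) ⇒ d ≤ 2.
A polynomial solution: f(k) = k**2/7.
So s_k = (B(k−1)f/C)·t_k = (k**2*(k + 5)/(7*k + 3))·t_k = k**2/((k + 3)*(k + 4)).
Δs = (7*k + 3)/(k**3 + 12*k**2 + 47*k + 60), as required.
Σ_(k=1)^n t_k = s_(n+1) − s_(1) = ((n**2 + 2*n + 1)/(n**2 + 9*n + 20)) − (1/20), i.e. n*(19*n + 31)/(20*(n**2 + 9*n + 20)).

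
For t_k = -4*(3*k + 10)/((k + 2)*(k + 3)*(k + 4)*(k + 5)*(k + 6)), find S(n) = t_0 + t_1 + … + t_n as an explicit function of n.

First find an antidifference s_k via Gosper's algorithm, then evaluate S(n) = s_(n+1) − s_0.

The ratio is (k + 2)*(3*k + 13)/((k + 7)*(3*k + 10)).
Gosper form: A/B · C(k+1)/C(k) with A=k + 2, B=k + 7, C=k + 10/3.
Solve (k + 2)·f(k+1) − (k + 6)·f(k) = k + 10/3.
Bound: deg f ≤ 4.
Coefficient equations give f(k) = k*(k + 3)*(k**2 + 11*k + 38)/120.
So s_k = (B(k−1)f/C)·t_k = (k*(k + 3)*(k + 6)*(k**2 + 11*k + 38)/(40*(3*k + 10)))·t_k = k*(-k**2 - 11*k - 38)/(10*(k**3 + 11*k**2 + 38*k + 40)).
Δs = 4*(-3*k - 10)/(k**5 + 20*k**4 + 155*k**3 + 580*k**2 + 1044*k + 720), as required.
s_(n+1) = (-n**3 - 14*n**2 - 63*n - 50)/(10*(n**3 + 14*n**2 + 63*n + 90)) and s_(0) = 0, so S(n) = (-n**3 - 14*n**2 - 63*n - 50)/(10*(n**3 + 14*n**2 + 63*n + 90)).

S(n) = (-n**3 - 14*n**2 - 63*n - 50)/(10*(n**3 + 14*n**2 + 63*n + 90))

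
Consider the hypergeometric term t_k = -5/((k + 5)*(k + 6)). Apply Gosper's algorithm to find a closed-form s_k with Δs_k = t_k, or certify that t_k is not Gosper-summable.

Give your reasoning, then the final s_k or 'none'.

s_k = -k/(k + 5)

t_(k+1)/t_k = (k + 5)/(k + 7).
So A=k + 5 and B=k + 7, with C=1.
Set up (k + 5)·f(k+1) − (k + 6)·f(k) − (1) = 0.
d = 1 from the (1,1,0) case.
Coefficient equations give f(k) = k/5.
So s_k = (B(k−1)f/C)·t_k = (k*(k + 6)/5)·t_k = -k/(k + 5).
s_(k+1) − s_k = -5/(k**2 + 11*k + 30) = t_k.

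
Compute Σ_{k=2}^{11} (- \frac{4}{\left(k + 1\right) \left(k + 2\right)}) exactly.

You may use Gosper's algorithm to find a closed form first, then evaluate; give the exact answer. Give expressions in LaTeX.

Σ = -40/39

Ratio r(k) = (k + 1)/(k + 3).
A = k + 1, B = k + 3, C = 1.
Need (k + 1)·f(k+1) − (k + 2)·f(k) = 1.
Degrees (1,1,0) ⇒ d ≤ 1.
A polynomial solution: f(k) = k.
Then R = B(k−1)f/C = k*(k + 2), so s_k = R(k)·t_k = -4*k/(k + 1).
Check: Δs_k = -4/(k**2 + 3*k + 2). ✓
Telescoping: Σ = s_(12) − s_(2) = -48/13 − (-8/3) = -40/39.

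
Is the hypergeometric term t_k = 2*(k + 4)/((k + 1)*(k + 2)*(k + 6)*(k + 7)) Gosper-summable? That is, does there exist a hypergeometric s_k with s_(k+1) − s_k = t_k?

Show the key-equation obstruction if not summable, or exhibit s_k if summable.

Compute t_(k+1)/t_k: get (k + 1)*(k + 5)*(k + 6)/((k + 3)*(k + 4)*(k + 8)).
Take A(k)=k + 1, B(k)=k + 8, C(k)=k**4 + 16*k**3 + 95*k**2 + 248*k + 240.
Set up (k + 1)·f(k+1) − (k + 7)·f(k) − (k**4 + 16*k**3 + 95*k**2 + 248*k + 240) = 0.
Bound: deg f ≤ 6.
Coefficient equations give f(k) = k*(k + 2)*(k + 3)*(k + 4)*(k + 5)*(k + 7)/12.
R(k) = B(k−1)·f(k)/C(k) = k*(k + 2)*(k + 7)**2/(12*(k + 4)); s_k = R·t_k = k*(k + 7)/(6*(k**2 + 7*k + 6)).
Δs = 2*(k + 4)/(k**4 + 16*k**3 + 83*k**2 + 152*k + 84), as required.

Yes. s_k = k*(k + 7)/(6*(k**2 + 7*k + 6)).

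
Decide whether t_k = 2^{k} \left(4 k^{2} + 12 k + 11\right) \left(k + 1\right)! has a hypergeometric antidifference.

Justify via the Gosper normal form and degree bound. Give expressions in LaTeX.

Step 1: r(k) = 2*(4*k**3 + 28*k**2 + 67*k + 54)/(4*k**2 + 12*k + 11).
Take A(k)=2*k + 4, B(k)=1, C(k)=k**2 + 3*k + 11/4.
Key eq: (2*k + 4)·f(k+1) = (1)·f(k) + (k**2 + 3*k + 11/4).
d = 1 from the (1,0,2) case.
Match coefficients ⇒ f(k) = (2*k + 1)/4.
Get s_k = R·t_k = 2**k*(2*k + 1)*factorial(k + 1) with R(k) = B(k−1)f(k)/C(k) = (2*k + 1)/(4*k**2 + 12*k + 11).
s_(k+1) − s_k = 2**k*(4*k**2 + 12*k + 11)*factorial(k + 1) = t_k.

Yes. s_k = 2^{k} \left(2 k + 1\right) \left(k + 1\right)!.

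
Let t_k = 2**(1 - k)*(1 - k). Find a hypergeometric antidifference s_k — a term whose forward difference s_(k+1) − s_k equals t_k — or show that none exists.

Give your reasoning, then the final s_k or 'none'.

r(k) = k/(2*(k - 1)) after simplifying.
Normal form (A,B,C) = (1/2, 1, k - 1).
Need (1/2)·f(k+1) − (1)·f(k) = k - 1.
Bound: deg f ≤ 1.
Solving with deg f ≤ 1: f(k) = -2*k.
Get s_k = R·t_k = 2**(2 - k)*k with R(k) = B(k−1)f(k)/C(k) = -2*k/(k - 1).
Check: Δs_k = 2**(1 - k)*(1 - k). ✓

s_k = 2**(2 - k)*k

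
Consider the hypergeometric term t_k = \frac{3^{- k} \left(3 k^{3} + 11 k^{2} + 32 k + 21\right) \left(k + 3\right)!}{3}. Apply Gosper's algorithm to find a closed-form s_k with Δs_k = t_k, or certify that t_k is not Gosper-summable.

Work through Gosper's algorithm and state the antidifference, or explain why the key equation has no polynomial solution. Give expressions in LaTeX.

s_k = 3^{- k} \left(3 k^{2} + 2 k + 1\right) \left(k + 3\right)!

t_(k+1)/t_k = (3*k**4 + 32*k**3 + 143*k**2 + 319*k + 268)/(3*(3*k**3 + 11*k**2 + 32*k + 21)).
Gosper form: A/B · C(k+1)/C(k) with A=k/3 + 4/3, B=1, C=k**3 + 11*k**2/3 + 32*k/3 + 7.
Key eq: (k/3 + 4/3)·f(k+1) = (1)·f(k) + (k**3 + 11*k**2/3 + 32*k/3 + 7).
deg f ≤ 2 (via 1,0,3).
A polynomial solution: f(k) = 3*k**2 + 2*k + 1.
Then R = B(k−1)f/C = 3*(3*k**2 + 2*k + 1)/(3*k**3 + 11*k**2 + 32*k + 21), so s_k = R(k)·t_k = (3*k**2 + 2*k + 1)*factorial(k + 3)/3**k.
Check: Δs_k = (3*k**3 + 11*k**2 + 32*k + 21)*factorial(k + 3)/(3*3**k). ✓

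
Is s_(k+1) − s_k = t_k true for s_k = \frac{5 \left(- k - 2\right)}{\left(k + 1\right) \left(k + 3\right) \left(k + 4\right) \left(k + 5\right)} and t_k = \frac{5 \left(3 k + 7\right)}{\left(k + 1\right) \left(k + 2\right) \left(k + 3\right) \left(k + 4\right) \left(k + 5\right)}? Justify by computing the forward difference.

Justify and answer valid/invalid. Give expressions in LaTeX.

s_(k+1) = 5*(-k - 3)/((k + 2)*(k + 4)*(k + 5)*(k + 6))
s_(k+1) − s_k = 5*(3*k**2 + 13*k + 15)/(k**6 + 21*k**5 + 175*k**4 + 735*k**3 + 1624*k**2 + 1764*k + 720)
(s_(k+1) − s_k) − t_k = 15*(-4*k - 9)/(k**6 + 21*k**5 + 175*k**4 + 735*k**3 + 1624*k**2 + 1764*k + 720)

Invalid: residual \frac{15 \left(- 4 k - 9\right)}{k^{6} + 21 k^{5} + 175 k^{4} + 735 k^{3} + 1624 k^{2} + 1764 k + 720} ≠ 0.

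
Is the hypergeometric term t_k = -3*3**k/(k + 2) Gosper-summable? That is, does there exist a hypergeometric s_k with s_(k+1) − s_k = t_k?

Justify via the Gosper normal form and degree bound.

No — t_k has no hypergeometric antidifference.

Compute t_(k+1)/t_k: get 3*(k + 2)/(k + 3).
So A=3*k + 6 and B=k + 3, with C=1.
Set up (3*k + 6)·f(k+1) − (k + 2)·f(k) − (1) = 0.
Degrees (1,1,0) ⇒ d ≤ -1.
d = -1 < 0 ⇒ no nonzero polynomial f; not summable.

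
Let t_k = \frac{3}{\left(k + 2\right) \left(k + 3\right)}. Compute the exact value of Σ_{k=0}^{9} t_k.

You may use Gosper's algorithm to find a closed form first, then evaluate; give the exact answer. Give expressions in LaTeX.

The ratio is (k + 2)/(k + 4).
So A=k + 2 and B=k + 4, with C=1.
Need (k + 2)·f(k+1) − (k + 3)·f(k) = 1.
From deg A=1, deg B=1, deg C=0: d=1.
Match coefficients ⇒ f(k) = k/2.
Get s_k = R·t_k = 3*k/(2*(k + 2)) with R(k) = B(k−1)f(k)/C(k) = k*(k + 3)/2.
Check: Δs_k = 3/(k**2 + 5*k + 6). ✓
Telescoping: Σ = s_(10) − s_(0) = 5/4 − (0) = 5/4.

Σ = 5/4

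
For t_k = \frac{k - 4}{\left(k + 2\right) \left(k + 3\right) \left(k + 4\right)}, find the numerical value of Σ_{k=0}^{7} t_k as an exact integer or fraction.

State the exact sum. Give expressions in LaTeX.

Σ = -38/165

t_(k+1)/t_k = (k - 3)*(k + 2)/((k - 4)*(k + 5)).
Gosper form: A/B · C(k+1)/C(k) with A=k + 2, B=k + 5, C=k - 4.
Set up (k + 2)·f(k+1) − (k + 4)·f(k) − (k - 4) = 0.
Bound: deg f ≤ 2.
Solving with deg f ≤ 2: f(k) = -k*(k + 11)/6.
Get s_k = R·t_k = k*(-k - 11)/(6*(k + 2)*(k + 3)) with R(k) = B(k−1)f(k)/C(k) = -k*(k + 4)*(k + 11)/(6*(k - 4)).
Check: Δs_k = (k - 4)/(k**3 + 9*k**2 + 26*k + 24). ✓
Telescoping: Σ = s_(8) − s_(0) = -38/165 − (0) = -38/165.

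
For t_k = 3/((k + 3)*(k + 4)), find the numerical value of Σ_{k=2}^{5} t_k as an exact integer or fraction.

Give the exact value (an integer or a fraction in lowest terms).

Σ = 4/15

Step 1: r(k) = (k + 3)/(k + 5).
A = k + 3, B = k + 5, C = 1.
f must satisfy (k + 3)·f(k+1) − (k + 4)·f(k) = 1.
From deg A=1, deg B=1, deg C=0: d=1.
A polynomial solution: f(k) = k/3.
Certificate R = B(k−1)f/C = k*(k + 4)/3 gives s_k = k/(k + 3).
Verify: 3/(k**2 + 7*k + 12) matches t_k.
Evaluate s at k=6 and k=2: 2/3 and 2/5; difference 4/15.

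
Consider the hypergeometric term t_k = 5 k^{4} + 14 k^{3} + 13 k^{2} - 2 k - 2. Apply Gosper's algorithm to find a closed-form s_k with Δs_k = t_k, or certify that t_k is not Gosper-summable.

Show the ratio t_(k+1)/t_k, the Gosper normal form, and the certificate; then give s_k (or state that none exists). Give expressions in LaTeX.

s_k = k \left(k^{4} + k^{3} - k^{2} - 4 k + 1\right)

Step 1: r(k) = (5*k**4 + 34*k**3 + 85*k**2 + 86*k + 28)/(5*k**4 + 14*k**3 + 13*k**2 - 2*k - 2).
Normal form (A,B,C) = (1, 1, k**4 + 14*k**3/5 + 13*k**2/5 - 2*k/5 - 2/5).
f must satisfy (1)·f(k+1) − (1)·f(k) = k**4 + 14*k**3/5 + 13*k**2/5 - 2*k/5 - 2/5.
Degrees (0,0,4) ⇒ d ≤ 5.
Match coefficients ⇒ f(k) = k*(k**4 + k**3 - k**2 - 4*k + 1)/5.
R(k) = B(k−1)·f(k)/C(k) = k*(k**4 + k**3 - k**2 - 4*k + 1)/(5*k**4 + 14*k**3 + 13*k**2 - 2*k - 2); s_k = R·t_k = k*(k**4 + k**3 - k**2 - 4*k + 1).
Check: Δs_k = 5*k**4 + 14*k**3 + 13*k**2 - 2*k - 2. ✓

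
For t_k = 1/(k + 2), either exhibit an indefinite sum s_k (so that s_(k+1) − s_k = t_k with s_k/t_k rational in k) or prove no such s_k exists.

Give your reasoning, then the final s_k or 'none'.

Step 1: r(k) = (k + 2)/(k + 3).
Take A(k)=k + 2, B(k)=k + 3, C(k)=1.
Set up (k + 2)·f(k+1) − (k + 2)·f(k) − (1) = 0.
d = 0 from the (1,1,0) case.
Write f(k) = c0. Then LHS − RHS = -1, requiring -1 = 0: contradictory. No certificate.

not Gosper-summable; s_k does not exist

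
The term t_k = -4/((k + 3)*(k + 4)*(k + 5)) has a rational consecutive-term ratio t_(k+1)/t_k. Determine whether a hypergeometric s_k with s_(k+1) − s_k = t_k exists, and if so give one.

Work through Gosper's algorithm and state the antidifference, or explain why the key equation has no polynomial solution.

The ratio is (k + 3)/(k + 6).
Gosper form: A/B · C(k+1)/C(k) with A=k + 3, B=k + 6, C=1.
Solve (k + 3)·f(k+1) − (k + 5)·f(k) = 1.
Degrees (1,1,0) ⇒ d ≤ 2.
Coefficient equations give f(k) = k*(k + 7)/24.
Then R = B(k−1)f/C = k*(k + 5)*(k + 7)/24, so s_k = R(k)·t_k = k*(-k - 7)/(6*(k + 3)*(k + 4)).
s_(k+1) − s_k = -4/(k**3 + 12*k**2 + 47*k + 60) = t_k.

s_k = k*(-k - 7)/(6*(k + 3)*(k + 4))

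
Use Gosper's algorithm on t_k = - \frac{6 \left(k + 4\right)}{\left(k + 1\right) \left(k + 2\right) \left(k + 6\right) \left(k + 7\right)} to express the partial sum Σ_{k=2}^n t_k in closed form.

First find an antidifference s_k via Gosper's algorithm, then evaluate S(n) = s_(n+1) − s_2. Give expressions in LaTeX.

S(n) = \frac{- n^{2} - 9 n + 10}{8 \left(n^{2} + 9 n + 14\right)}

r(k) = (k + 1)*(k + 5)*(k + 6)/((k + 3)*(k + 4)*(k + 8)) after simplifying.
Factor: A=k + 1; B=k + 8; C=k**4 + 16*k**3 + 95*k**2 + 248*k + 240.
f must satisfy (k + 1)·f(k+1) − (k + 7)·f(k) = k**4 + 16*k**3 + 95*k**2 + 248*k + 240.
deg f ≤ 6 (via 1,1,4).
Solve for f: f(k) = k*(k + 2)*(k + 3)*(k + 4)*(k + 5)*(k + 7)/12 (degree 6 ≤ 6).
R(k) = B(k−1)·f(k)/C(k) = k*(k + 2)*(k + 7)**2/(12*(k + 4)); s_k = R·t_k = k*(-k - 7)/(2*(k**2 + 7*k + 6)).
Check: Δs_k = 6*(-k - 4)/(k**4 + 16*k**3 + 83*k**2 + 152*k + 84). ✓
Evaluate: s_(n+1) = (-n**2 - 9*n - 8)/(2*(n**2 + 9*n + 14)); subtract s_(2) = -3/8 ⇒ S(n) = (-n**2 - 9*n + 10)/(8*(n**2 + 9*n + 14)).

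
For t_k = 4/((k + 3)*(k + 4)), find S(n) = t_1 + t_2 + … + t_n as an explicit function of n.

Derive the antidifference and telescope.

r(k) = (k + 3)/(k + 5) after simplifying.
Normal form (A,B,C) = (k + 3, k + 5, 1).
Need (k + 3)·f(k+1) − (k + 4)·f(k) = 1.
deg f ≤ 1 (via 1,1,0).
Solving with deg f ≤ 1: f(k) = k/3.
R(k) = B(k−1)·f(k)/C(k) = k*(k + 4)/3; s_k = R·t_k = 4*k/(3*(k + 3)).
Check: Δs_k = 4/(k**2 + 7*k + 12). ✓
Evaluate: s_(n+1) = 4*(n + 1)/(3*(n + 4)); subtract s_(1) = 1/3 ⇒ S(n) = n/(n + 4).

S(n) = n/(n + 4)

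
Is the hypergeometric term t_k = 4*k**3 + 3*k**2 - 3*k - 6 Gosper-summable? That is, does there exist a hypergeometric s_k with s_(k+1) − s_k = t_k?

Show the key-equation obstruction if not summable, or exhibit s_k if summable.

Step 1: r(k) = (4*k**3 + 15*k**2 + 15*k - 2)/(4*k**3 + 3*k**2 - 3*k - 6).
So A=1 and B=1, with C=k**3 + 3*k**2/4 - 3*k/4 - 3/2.
Solve (1)·f(k+1) − (1)·f(k) = k**3 + 3*k**2/4 - 3*k/4 - 3/2.
d = 4 from the (0,0,3) case.
A polynomial solution: f(k) = k*(k**3 - k**2 - 2*k - 4)/4.
Get s_k = R·t_k = k*(k**3 - k**2 - 2*k - 4) with R(k) = B(k−1)f(k)/C(k) = k*(k**3 - k**2 - 2*k - 4)/(4*k**3 + 3*k**2 - 3*k - 6).
s_(k+1) − s_k = 4*k**3 + 3*k**2 - 3*k - 6 = t_k.

Yes. s_k = k*(k**3 - k**2 - 2*k - 4).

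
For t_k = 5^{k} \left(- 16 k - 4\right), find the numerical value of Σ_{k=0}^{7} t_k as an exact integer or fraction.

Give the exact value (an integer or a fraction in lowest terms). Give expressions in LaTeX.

Σ = -10937504

t_(k+1)/t_k = 5*(4*k + 5)/(4*k + 1).
Gosper form: A/B · C(k+1)/C(k) with A=5, B=1, C=k + 1/4.
Key eq: (5)·f(k+1) = (1)·f(k) + (k + 1/4).
Bound: deg f ≤ 1.
Match coefficients ⇒ f(k) = (k - 1)/4.
Certificate R = B(k−1)f/C = (k - 1)/(4*k + 1) gives s_k = 4*5**k*(1 - k).
Check: Δs_k = 5**k*(-16*k - 4). ✓
Evaluate s at k=8 and k=0: -10937500 and 4; difference -10937504.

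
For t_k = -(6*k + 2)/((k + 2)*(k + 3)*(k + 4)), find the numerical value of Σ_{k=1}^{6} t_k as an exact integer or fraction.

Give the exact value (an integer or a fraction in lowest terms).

Σ = -97/180

The ratio is (k + 2)*(3*k + 4)/((k + 5)*(3*k + 1)).
Gosper form: A/B · C(k+1)/C(k) with A=k + 2, B=k + 5, C=k + 1/3.
f must satisfy (k + 2)·f(k+1) − (k + 4)·f(k) = k + 1/3.
Bound: deg f ≤ 2.
Solve for f: f(k) = k*(7*k - 1)/36 (degree 2 ≤ 2).
Certificate R = B(k−1)f/C = k*(k + 4)*(7*k - 1)/(12*(3*k + 1)) gives s_k = -k*(7*k - 1)/(6*(k + 2)*(k + 3)).
Verify: 2*(-3*k - 1)/(k**3 + 9*k**2 + 26*k + 24) matches t_k.
Evaluate s at k=7 and k=1: -28/45 and -1/12; difference -97/180.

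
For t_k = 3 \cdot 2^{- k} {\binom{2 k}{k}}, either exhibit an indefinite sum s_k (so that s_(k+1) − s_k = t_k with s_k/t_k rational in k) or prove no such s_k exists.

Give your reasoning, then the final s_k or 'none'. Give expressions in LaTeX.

not Gosper-summable; s_k does not exist

Step 1: r(k) = (2*k + 1)/(k + 1).
A = 2*k + 1, B = k + 1, C = 1.
Set up (2*k + 1)·f(k+1) − (k)·f(k) − (1) = 0.
Degrees (1,1,0) ⇒ d ≤ -1.
deg f ≤ -1 is impossible — no certificate.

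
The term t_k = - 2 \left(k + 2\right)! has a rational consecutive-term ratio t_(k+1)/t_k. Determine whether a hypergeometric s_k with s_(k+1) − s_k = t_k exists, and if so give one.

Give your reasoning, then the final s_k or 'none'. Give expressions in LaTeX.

not Gosper-summable; s_k does not exist

Ratio r(k) = k + 3.
A = k + 3, B = 1, C = 1.
Key eq: (k + 3)·f(k+1) = (1)·f(k) + (1).
deg f ≤ -1 (via 1,0,0).
d = -1 < 0 ⇒ no nonzero polynomial f; not summable.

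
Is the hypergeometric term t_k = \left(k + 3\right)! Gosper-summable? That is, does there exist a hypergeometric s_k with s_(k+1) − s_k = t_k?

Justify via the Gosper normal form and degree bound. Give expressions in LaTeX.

No; the degree bound rules out any f.

The ratio is k + 4.
Take A(k)=k + 4, B(k)=1, C(k)=1.
Set up (k + 4)·f(k+1) − (1)·f(k) − (1) = 0.
Degrees (1,0,0) ⇒ d ≤ -1.
d = -1 < 0 ⇒ no nonzero polynomial f; not summable.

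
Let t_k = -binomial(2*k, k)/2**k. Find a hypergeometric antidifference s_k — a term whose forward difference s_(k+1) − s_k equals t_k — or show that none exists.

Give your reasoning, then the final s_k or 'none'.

none (Gosper's algorithm certifies no s_k)

Step 1: r(k) = (2*k + 1)/(k + 1).
Normal form (A,B,C) = (2*k + 1, k + 1, 1).
Solve (2*k + 1)·f(k+1) − (k)·f(k) = 1.
deg f ≤ -1 (via 1,1,0).
Negative degree bound (-1): no f exists, t_k not Gosper-summable.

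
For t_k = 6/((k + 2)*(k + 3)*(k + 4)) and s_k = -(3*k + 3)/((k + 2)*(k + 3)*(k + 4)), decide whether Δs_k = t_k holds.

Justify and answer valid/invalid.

s_(k+1) = 3*(-k - 2)/((k + 3)*(k + 4)*(k + 5))
s_(k+1) − s_k = 3*(2*k + 1)/(k**4 + 14*k**3 + 71*k**2 + 154*k + 120)
(s_(k+1) − s_k) − t_k = -27/(k**4 + 14*k**3 + 71*k**2 + 154*k + 120)

Invalid: residual -27/(k**4 + 14*k**3 + 71*k**2 + 154*k + 120) ≠ 0.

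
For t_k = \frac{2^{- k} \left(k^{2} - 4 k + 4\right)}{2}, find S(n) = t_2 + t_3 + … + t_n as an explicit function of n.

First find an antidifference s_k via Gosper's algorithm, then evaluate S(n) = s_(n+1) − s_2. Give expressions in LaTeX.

Step 1: r(k) = (-4*k + (k + 1)**2)/(2*(k**2 - 4*k + 4)).
Take A(k)=1/2, B(k)=1, C(k)=k**2 - 4*k + 4.
Solve (1/2)·f(k+1) − (1)·f(k) = k**2 - 4*k + 4.
deg f ≤ 2 (via 0,0,2).
Solve for f: f(k) = -2*(k**2 - 2*k + 3) (degree 2 ≤ 2).
So s_k = (B(k−1)f/C)·t_k = (-2*(k**2 - 2*k + 3)/(k - 2)**2)·t_k = (-k**2 + 2*k - 3)/2**k.
Verify: (k**2 - 4*k + 4)/(2*2**k) matches t_k.
Σ_(k=2)^n t_k = s_(n+1) − s_(2) = (2**(-n - 1)*(-n**2 - 2)) − (-3/4), i.e. 2**(-n - 2)*(3*2**n - 2*n**2 - 4).

S(n) = 2^{- n - 2} \left(3 \cdot 2^{n} - 2 n^{2} - 4\right)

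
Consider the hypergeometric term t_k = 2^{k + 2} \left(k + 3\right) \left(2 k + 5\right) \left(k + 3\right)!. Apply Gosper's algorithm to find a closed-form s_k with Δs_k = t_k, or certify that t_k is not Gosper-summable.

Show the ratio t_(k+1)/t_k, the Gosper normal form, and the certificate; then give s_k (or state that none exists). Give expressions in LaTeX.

s_k = 2^{k + 2} \left(k + 1\right) \left(k + 3\right)!

Ratio r(k) = (k + 4)**2*(4*k + 14)/((k + 3)*(2*k + 5)).
So A=2*k + 8 and B=1, with C=k**2 + 11*k/2 + 15/2.
Need (2*k + 8)·f(k+1) − (1)·f(k) = k**2 + 11*k/2 + 15/2.
Degrees (1,0,2) ⇒ d ≤ 1.
Coefficient equations give f(k) = (k + 1)/2.
So s_k = (B(k−1)f/C)·t_k = ((k + 1)/((k + 3)*(2*k + 5)))·t_k = 2**(k + 2)*(k + 1)*factorial(k + 3).
s_(k+1) − s_k = 2**(k + 2)*(k + 3)*(2*k + 5)*factorial(k + 3) = t_k.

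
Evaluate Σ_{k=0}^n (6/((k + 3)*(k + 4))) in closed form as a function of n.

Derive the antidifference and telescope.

S(n) = 2*(n + 1)/(n + 4)

r(k) = (k + 3)/(k + 5) after simplifying.
Normal form (A,B,C) = (k + 3, k + 5, 1).
Key eq: (k + 3)·f(k+1) = (k + 4)·f(k) + (1).
From deg A=1, deg B=1, deg C=0: d=1.
A polynomial solution: f(k) = k/3.
R(k) = B(k−1)·f(k)/C(k) = k*(k + 4)/3; s_k = R·t_k = 2*k/(k + 3).
s_(k+1) − s_k = 6/(k**2 + 7*k + 12) = t_k.
Telescope: S(n) = s_(n+1) − s_(0) = 2*(n + 1)/(n + 4) − (0) = 2*(n + 1)/(n + 4).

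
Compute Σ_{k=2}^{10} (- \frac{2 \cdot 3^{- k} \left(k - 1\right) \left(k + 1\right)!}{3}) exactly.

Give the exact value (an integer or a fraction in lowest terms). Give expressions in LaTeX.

Step 1: r(k) = k*(k + 2)/(3*(k - 1)).
Factor: A=k/3 + 2/3; B=1; C=k - 1.
Need (k/3 + 2/3)·f(k+1) − (1)·f(k) = k - 1.
From deg A=1, deg B=0, deg C=1: d=0.
Solving with deg f ≤ 0: f(k) = 3.
So s_k = (B(k−1)f/C)·t_k = (3/(k - 1))·t_k = -2*factorial(k + 1)/3**k.
Verify: -2*(k - 1)*factorial(k + 1)/(3*3**k) matches t_k.
Telescoping: Σ = s_(11) − s_(2) = -3942400/729 − (-4/3) = -3941428/729.

Σ = -3941428/729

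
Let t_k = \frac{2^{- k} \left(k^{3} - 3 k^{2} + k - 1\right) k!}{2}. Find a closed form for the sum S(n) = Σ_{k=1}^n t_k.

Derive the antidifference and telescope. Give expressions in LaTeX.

Step 1: r(k) = (k + 1)*(k + (k + 1)**3 - 3*(k + 1)**2)/(2*(k**3 - 3*k**2 + k - 1)).
A = k/2 + 1/2, B = 1, C = k**3 - 3*k**2 + k - 1.
f must satisfy (k/2 + 1/2)·f(k+1) − (1)·f(k) = k**3 - 3*k**2 + k - 1.
Bound: deg f ≤ 2.
A polynomial solution: f(k) = 2*(k**2 - 4*k - 2).
Get s_k = R·t_k = (k**2 - 4*k - 2)*factorial(k)/2**k with R(k) = B(k−1)f(k)/C(k) = 2*(k**2 - 4*k - 2)/(k**3 - 3*k**2 + k - 1).
Check: Δs_k = (k**3 - 3*k**2 + k - 1)*factorial(k)/(2*2**k). ✓
Σ_(k=1)^n t_k = s_(n+1) − s_(1) = (2**(-n - 1)*(n**2 - 2*n - 5)*factorial(n + 1)) − (-5/2), i.e. 2**(-n - 1)*(5*2**n + n**3*factorial(n) - n**2*factorial(n) - 7*n*factorial(n) - 5*factorial(n)).

S(n) = 2^{- n - 1} \left(5 \cdot 2^{n} + n^{3} n! - n^{2} n! - 7 n n! - 5 n!\right)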